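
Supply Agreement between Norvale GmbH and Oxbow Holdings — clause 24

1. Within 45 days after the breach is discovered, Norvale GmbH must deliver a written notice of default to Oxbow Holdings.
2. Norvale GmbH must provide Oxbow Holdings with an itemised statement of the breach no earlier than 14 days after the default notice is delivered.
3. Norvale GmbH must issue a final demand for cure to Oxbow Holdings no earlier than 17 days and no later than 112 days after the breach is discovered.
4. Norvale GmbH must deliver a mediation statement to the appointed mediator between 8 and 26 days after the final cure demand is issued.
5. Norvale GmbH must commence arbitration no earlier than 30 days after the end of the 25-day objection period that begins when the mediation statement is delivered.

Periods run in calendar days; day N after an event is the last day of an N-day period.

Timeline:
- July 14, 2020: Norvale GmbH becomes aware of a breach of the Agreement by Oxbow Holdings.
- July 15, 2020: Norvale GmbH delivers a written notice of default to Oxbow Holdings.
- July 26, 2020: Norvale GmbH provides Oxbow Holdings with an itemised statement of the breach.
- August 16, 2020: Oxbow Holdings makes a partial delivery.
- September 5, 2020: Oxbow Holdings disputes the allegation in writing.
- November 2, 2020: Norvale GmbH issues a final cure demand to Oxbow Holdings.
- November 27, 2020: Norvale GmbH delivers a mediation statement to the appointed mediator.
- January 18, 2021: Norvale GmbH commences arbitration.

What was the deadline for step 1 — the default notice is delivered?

August 28, 2020

Step 1 runs from July 14, 2020, when the breach is discovered. 45 days after July 14, 2020 is August 28, 2020.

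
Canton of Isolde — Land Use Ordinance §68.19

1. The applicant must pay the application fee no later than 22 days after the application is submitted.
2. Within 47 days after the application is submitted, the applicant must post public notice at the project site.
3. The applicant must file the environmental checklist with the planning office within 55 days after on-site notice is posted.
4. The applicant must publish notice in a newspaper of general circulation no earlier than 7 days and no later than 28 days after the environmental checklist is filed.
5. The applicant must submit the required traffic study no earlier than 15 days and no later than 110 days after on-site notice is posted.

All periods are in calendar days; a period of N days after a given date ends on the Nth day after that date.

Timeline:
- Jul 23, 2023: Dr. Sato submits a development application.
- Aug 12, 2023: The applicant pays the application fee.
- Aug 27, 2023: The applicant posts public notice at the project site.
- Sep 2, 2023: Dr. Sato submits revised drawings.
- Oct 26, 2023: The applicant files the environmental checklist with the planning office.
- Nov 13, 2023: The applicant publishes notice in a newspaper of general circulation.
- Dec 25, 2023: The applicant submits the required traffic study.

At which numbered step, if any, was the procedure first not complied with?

Step 3

Step 1: 22 days after Jul 23, 2023 (when the application is submitted) is Aug 14, 2023; Aug 12, 2023 is within that limit.
Step 2: 47 days after Jul 23, 2023 (when the application is submitted) is Sep 8, 2023; Aug 27, 2023 is within that limit.
Step 3: 55 days after Aug 27, 2023 (when on-site notice is posted) is Oct 21, 2023; Oct 26, 2023 misses that deadline by 5 days.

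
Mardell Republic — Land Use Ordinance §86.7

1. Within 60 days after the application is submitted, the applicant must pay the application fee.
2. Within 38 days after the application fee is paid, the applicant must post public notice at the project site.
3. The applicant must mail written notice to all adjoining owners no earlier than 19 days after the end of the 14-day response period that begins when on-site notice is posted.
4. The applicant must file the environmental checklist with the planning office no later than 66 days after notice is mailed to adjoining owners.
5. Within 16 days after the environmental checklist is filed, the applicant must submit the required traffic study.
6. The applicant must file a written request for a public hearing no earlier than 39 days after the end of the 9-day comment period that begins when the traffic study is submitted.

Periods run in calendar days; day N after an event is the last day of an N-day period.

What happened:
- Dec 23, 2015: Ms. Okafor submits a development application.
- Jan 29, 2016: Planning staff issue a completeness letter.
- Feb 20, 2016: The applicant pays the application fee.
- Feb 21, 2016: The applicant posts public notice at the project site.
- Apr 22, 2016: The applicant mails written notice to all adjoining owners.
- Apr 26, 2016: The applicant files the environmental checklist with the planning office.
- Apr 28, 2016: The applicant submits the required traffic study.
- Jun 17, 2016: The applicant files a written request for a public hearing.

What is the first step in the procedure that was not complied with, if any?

None — every step was satisfied

Step 1 — counting 60 days from Dec 23, 2015 (when the application is submitted) gives a deadline of Feb 21, 2016; done Feb 20, 2016 — timely.
Step 2 — counting 38 days from Feb 20, 2016 (when the application fee is paid) gives a deadline of Mar 29, 2016; completed Feb 21, 2016, before the deadline.
Step 3 — must wait 19 days from Mar 6, 2016 (end of the 14-day response period, which began when on-site notice is posted on Feb 21, 2016), so not before Mar 25, 2016; done Apr 22, 2016 — permitted.
Step 4 — counting 66 days from Apr 22, 2016 (when notice is mailed to adjoining owners) gives a deadline of Jun 27, 2016; done Apr 26, 2016 — timely.
Step 5 — counting 16 days from Apr 26, 2016 (when the environmental checklist is filed) gives a deadline of May 12, 2016; completed Apr 28, 2016, before the deadline.
Step 6 — must wait 39 days from May 7, 2016 (end of the 9-day comment period, which began when the traffic study is submitted on Apr 28, 2016), so not before Jun 15, 2016; done Jun 17, 2016, after the minimum wait.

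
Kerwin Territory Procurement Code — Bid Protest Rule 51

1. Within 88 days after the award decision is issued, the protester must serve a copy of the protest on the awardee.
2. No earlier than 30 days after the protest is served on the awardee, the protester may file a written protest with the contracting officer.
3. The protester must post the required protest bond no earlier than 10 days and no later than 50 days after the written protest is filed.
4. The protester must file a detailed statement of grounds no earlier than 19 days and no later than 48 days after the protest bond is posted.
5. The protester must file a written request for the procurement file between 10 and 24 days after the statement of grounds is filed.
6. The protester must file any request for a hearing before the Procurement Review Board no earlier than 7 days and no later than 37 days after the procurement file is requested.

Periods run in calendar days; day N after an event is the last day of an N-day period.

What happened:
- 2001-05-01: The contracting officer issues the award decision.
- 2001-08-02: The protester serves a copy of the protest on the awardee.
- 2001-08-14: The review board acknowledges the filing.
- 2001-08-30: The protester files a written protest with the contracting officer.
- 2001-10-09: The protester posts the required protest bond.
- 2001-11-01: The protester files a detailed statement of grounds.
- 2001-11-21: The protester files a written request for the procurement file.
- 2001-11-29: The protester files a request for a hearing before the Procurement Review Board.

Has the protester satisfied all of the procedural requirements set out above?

Step 1 — counting 88 days from 2001-05-01 (when the award decision is issued) gives a deadline of 2001-07-28; 2001-08-02 misses that deadline by 5 days.
That is the first point of non-compliance.

No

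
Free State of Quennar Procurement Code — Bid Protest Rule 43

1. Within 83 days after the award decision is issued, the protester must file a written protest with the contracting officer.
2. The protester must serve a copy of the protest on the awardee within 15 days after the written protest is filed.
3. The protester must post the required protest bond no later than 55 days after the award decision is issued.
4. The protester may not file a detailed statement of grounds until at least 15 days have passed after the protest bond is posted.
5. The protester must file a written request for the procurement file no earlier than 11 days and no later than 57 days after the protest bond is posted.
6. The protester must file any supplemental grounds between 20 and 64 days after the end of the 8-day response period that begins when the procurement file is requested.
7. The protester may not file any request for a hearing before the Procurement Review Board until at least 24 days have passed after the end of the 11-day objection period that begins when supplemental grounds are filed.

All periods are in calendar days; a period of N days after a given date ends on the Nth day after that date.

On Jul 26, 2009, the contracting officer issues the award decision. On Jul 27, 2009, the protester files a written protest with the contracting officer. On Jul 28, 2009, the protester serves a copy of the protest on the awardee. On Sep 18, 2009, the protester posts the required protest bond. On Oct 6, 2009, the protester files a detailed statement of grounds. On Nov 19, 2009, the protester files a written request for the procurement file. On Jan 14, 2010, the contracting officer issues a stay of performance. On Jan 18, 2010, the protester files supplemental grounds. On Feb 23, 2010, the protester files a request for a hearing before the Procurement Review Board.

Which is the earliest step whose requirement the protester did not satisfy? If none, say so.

Step 5

Step 1 — counting 83 days from Jul 26, 2009 (when the award decision is issued) gives a deadline of Oct 17, 2009; done Jul 27, 2009 — timely.
Step 2 — counting 15 days from Jul 27, 2009 (when the written protest is filed) gives a deadline of Aug 11, 2009; Jul 28, 2009 is within that limit.
Step 3 — counting 55 days from Jul 26, 2009 (when the award decision is issued) gives a deadline of Sep 19, 2009; done Sep 18, 2009 — timely.
Step 4 — must wait 15 days from Sep 18, 2009 (when the protest bond is posted), so not before Oct 3, 2009; done Oct 6, 2009 — permitted.
Step 5 — 11 and 57 days from Sep 18, 2009 (when the protest bond is posted) are Sep 29, 2009 and Nov 14, 2009 respectively; done Nov 19, 2009 — 5 days after the window closed.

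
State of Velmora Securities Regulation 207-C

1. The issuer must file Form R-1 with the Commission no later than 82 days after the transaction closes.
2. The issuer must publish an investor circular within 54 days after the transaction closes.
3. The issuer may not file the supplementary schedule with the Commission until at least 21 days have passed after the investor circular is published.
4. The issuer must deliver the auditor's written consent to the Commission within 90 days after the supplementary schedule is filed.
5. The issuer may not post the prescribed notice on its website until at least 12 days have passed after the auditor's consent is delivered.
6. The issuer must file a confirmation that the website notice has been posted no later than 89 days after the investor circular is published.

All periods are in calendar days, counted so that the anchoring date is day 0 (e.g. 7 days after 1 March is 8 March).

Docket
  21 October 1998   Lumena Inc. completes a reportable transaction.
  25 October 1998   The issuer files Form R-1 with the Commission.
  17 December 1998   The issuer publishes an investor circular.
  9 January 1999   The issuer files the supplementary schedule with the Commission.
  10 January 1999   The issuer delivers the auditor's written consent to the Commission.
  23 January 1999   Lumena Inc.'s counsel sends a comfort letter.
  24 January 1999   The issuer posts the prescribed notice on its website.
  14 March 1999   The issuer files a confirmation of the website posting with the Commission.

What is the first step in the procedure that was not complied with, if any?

(1) due by 21 October 1998 + 82 days = 11 January 1999; done 25 October 1998 — timely.
(2) due by 21 October 1998 + 54 days = 14 December 1998; done 17 December 1998 — 3 days late.

Step 2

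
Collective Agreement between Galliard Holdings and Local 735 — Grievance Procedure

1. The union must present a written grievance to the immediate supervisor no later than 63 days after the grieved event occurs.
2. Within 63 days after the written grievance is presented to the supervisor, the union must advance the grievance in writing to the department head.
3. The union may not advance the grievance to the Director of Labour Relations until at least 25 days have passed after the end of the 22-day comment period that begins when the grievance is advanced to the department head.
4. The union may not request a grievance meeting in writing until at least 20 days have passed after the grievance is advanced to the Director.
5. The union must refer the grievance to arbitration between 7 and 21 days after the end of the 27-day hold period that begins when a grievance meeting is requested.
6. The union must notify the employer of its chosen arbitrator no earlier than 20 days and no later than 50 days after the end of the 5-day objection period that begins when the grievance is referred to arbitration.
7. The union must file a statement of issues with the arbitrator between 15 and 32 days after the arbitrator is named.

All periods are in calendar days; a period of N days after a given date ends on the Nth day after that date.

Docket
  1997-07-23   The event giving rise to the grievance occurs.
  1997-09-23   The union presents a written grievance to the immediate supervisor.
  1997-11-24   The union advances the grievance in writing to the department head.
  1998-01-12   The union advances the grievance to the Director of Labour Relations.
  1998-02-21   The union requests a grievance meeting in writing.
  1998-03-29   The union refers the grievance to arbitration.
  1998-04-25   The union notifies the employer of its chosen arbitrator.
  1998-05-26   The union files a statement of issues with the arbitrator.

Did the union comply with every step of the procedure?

Yes

(1) due by 1997-07-23 + 63 days = 1997-09-24; completed 1997-09-23, before the deadline.
(2) due by 1997-09-23 + 63 days = 1997-11-25; completed 1997-11-24, before the deadline.
(3) permitted from 1997-12-16 + 25 days = 1998-01-10 onward; 1998-01-12 is on or after that date.
(4) permitted from 1998-01-12 + 20 days = 1998-02-01 onward; 1998-02-21 is on or after that date.
(5) the permitted window runs from 1998-03-20 + 7 = 1998-03-27 to 1998-03-20 + 21 = 1998-04-10; done 1998-03-29, which is between those dates.
(6) the permitted window runs from 1998-04-03 + 20 = 1998-04-23 to 1998-04-03 + 50 = 1998-05-23; done 1998-04-25, which is between those dates.
(7) the permitted window runs from 1998-04-25 + 15 = 1998-05-10 to 1998-04-25 + 32 = 1998-05-27; done 1998-05-26, which is between those dates.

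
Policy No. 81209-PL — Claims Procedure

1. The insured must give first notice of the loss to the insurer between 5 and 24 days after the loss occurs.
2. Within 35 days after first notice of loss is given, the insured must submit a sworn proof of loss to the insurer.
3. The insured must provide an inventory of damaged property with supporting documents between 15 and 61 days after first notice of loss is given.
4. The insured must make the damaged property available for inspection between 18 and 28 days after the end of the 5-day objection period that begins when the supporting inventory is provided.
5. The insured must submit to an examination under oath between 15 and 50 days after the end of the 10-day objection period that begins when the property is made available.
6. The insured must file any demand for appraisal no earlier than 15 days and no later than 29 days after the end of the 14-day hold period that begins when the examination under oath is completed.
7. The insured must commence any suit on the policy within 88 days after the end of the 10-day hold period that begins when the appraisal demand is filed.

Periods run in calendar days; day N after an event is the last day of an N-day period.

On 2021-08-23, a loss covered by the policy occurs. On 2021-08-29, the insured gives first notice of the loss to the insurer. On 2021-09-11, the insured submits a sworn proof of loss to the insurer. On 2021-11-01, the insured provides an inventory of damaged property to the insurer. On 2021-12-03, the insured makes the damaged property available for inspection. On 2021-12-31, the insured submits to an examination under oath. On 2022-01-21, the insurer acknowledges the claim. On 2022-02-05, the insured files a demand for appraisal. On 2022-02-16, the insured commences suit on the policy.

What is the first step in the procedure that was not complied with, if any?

Step 3

(1) the permitted window runs from 2021-08-23 + 5 = 2021-08-28 to 2021-08-23 + 24 = 2021-09-16; 2021-08-29 falls inside that range.
(2) due by 2021-08-29 + 35 days = 2021-10-03; 2021-09-11 is within that limit.
(3) the permitted window runs from 2021-08-29 + 15 = 2021-09-13 to 2021-08-29 + 61 = 2021-10-29; done 2021-11-01 — 3 days after the window closed.
That is the first point of non-compliance.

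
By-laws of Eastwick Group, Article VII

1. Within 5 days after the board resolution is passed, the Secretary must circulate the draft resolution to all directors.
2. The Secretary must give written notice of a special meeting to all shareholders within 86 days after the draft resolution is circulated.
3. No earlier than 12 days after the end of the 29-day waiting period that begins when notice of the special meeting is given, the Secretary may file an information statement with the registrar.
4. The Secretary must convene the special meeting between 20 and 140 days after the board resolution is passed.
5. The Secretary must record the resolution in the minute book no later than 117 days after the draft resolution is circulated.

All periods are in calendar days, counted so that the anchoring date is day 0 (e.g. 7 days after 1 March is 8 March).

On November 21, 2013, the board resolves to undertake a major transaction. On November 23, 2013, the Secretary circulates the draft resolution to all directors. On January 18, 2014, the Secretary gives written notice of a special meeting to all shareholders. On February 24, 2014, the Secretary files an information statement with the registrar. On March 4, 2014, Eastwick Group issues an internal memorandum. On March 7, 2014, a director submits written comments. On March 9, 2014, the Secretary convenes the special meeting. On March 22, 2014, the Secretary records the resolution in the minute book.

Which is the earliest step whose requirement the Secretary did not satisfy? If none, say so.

Step 3

Step 1 — counting 5 days from November 21, 2013 (when the board resolution is passed) gives a deadline of November 26, 2013; done November 23, 2013 — timely.
Step 2 — counting 86 days from November 23, 2013 (when the draft resolution is circulated) gives a deadline of February 17, 2014; done January 18, 2014 — timely.
Step 3 — must wait 12 days from February 16, 2014 (end of the 29-day waiting period, which began when notice of the special meeting is given on January 18, 2014), so not before February 28, 2014; done February 24, 2014 — 4 days too early.
The analysis stops there.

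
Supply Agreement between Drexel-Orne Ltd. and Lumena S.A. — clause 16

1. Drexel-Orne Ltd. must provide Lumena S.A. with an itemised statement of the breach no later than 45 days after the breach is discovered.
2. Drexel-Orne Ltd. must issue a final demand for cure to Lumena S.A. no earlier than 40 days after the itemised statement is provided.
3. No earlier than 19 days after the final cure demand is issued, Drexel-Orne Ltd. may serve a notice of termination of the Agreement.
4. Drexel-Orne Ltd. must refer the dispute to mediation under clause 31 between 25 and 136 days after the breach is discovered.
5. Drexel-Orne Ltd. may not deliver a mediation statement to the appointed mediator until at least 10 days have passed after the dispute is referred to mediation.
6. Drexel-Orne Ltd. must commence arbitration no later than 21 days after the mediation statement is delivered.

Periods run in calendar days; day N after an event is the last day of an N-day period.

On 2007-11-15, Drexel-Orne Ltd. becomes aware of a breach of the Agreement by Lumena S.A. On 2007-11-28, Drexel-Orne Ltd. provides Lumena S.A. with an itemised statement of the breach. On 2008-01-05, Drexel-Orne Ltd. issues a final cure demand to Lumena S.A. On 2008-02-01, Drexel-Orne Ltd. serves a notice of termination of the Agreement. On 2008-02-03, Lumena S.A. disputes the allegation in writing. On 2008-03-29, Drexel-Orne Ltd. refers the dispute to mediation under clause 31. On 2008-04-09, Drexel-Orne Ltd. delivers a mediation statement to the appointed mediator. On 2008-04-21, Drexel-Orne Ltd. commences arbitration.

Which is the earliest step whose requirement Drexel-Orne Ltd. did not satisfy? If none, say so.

Step 2

(1) due by 2007-11-15 + 45 days = 2007-12-30; 2007-11-28 is within that limit.
(2) permitted from 2007-11-28 + 40 days = 2008-01-07 onward; done 2008-01-05 — 2 days too early.
That is the first point of non-compliance.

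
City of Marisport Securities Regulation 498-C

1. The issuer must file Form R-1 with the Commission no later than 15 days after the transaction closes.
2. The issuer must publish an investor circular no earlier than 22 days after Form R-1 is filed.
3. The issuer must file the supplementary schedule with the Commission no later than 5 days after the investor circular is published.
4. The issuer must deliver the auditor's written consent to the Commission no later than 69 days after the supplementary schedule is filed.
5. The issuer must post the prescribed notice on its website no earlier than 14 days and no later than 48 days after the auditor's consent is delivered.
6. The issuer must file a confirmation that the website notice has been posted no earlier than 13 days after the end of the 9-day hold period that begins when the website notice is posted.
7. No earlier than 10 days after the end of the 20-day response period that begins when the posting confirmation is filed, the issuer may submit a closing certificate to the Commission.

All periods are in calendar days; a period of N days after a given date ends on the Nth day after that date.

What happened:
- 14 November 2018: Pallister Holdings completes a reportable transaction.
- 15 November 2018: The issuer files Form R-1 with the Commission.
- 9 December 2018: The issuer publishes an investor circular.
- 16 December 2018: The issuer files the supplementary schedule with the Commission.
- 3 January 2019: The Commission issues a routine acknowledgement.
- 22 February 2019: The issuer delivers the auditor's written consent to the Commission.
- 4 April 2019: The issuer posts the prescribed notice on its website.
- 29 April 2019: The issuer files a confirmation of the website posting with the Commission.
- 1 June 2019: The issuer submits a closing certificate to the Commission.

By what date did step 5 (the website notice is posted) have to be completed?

Step 5 runs from 22 February 2019, when the auditor's consent is delivered. The window is 14–48 days after 22 February 2019; it closes on 11 April 2019.

11 April 2019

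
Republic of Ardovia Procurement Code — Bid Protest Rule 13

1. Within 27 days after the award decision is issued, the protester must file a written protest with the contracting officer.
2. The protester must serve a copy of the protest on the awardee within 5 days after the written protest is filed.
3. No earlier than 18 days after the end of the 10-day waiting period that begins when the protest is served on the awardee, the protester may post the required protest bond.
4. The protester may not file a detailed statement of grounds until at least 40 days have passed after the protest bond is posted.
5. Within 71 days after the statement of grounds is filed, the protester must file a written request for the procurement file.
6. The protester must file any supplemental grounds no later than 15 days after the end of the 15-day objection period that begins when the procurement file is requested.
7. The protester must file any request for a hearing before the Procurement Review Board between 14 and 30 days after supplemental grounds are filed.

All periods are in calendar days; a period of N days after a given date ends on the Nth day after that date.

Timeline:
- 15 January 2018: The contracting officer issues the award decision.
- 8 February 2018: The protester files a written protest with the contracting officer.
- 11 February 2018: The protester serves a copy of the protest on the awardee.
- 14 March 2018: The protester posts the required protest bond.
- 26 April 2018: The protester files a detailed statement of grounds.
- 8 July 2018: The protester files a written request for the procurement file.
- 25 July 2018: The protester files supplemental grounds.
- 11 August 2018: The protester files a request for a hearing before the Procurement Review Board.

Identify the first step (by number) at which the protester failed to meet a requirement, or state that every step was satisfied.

Step 1: 27 days after 15 January 2018 (when the award decision is issued) is 11 February 2018; done 8 February 2018 — timely.
Step 2: 5 days after 8 February 2018 (when the written protest is filed) is 13 February 2018; done 11 February 2018 — timely.
Step 3: the earliest permitted date is 18 days after 21 February 2018 (end of the 10-day waiting period, which began when the protest is served on the awardee on 11 February 2018), i.e. 11 March 2018; 14 March 2018 is on or after that date.
Step 4: the earliest permitted date is 40 days after 14 March 2018 (when the protest bond is posted), i.e. 23 April 2018; done 26 April 2018 — permitted.
Step 5: 71 days after 26 April 2018 (when the statement of grounds is filed) is 6 July 2018; done 8 July 2018 — 2 days late.
The procedure was therefore not followed at step 5.

Step 5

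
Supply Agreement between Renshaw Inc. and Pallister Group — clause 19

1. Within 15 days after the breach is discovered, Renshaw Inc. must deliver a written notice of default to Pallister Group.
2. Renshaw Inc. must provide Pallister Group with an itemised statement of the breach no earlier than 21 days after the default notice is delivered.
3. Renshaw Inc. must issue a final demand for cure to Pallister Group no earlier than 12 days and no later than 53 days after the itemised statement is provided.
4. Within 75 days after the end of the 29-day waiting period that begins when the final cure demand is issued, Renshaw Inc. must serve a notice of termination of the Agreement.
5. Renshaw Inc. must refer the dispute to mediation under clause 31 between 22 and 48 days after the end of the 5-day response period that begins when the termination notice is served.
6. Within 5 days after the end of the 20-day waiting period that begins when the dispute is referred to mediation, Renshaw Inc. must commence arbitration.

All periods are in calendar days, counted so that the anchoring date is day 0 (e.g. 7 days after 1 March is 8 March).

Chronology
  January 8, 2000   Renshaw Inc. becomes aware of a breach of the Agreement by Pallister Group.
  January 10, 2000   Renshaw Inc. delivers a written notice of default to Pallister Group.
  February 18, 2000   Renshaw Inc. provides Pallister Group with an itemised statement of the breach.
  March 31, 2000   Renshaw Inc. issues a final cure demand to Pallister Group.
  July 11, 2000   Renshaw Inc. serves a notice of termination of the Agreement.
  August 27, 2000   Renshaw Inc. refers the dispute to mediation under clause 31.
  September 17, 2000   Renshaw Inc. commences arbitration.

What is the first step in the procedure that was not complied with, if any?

None — every step was satisfied

(1) due by January 8, 2000 + 15 days = January 23, 2000; January 10, 2000 is within that limit.
(2) permitted from January 10, 2000 + 21 days = January 31, 2000 onward; February 18, 2000 is on or after that date.
(3) the permitted window runs from February 18, 2000 + 12 = March 1, 2000 to February 18, 2000 + 53 = April 11, 2000; March 31, 2000 falls inside that range.
(4) due by April 29, 2000 + 75 days = July 13, 2000; completed July 11, 2000, before the deadline.
(5) the permitted window runs from July 16, 2000 + 22 = August 7, 2000 to July 16, 2000 + 48 = September 2, 2000; done August 27, 2000, which is between those dates.
(6) due by September 16, 2000 + 5 days = September 21, 2000; done September 17, 2000 — timely.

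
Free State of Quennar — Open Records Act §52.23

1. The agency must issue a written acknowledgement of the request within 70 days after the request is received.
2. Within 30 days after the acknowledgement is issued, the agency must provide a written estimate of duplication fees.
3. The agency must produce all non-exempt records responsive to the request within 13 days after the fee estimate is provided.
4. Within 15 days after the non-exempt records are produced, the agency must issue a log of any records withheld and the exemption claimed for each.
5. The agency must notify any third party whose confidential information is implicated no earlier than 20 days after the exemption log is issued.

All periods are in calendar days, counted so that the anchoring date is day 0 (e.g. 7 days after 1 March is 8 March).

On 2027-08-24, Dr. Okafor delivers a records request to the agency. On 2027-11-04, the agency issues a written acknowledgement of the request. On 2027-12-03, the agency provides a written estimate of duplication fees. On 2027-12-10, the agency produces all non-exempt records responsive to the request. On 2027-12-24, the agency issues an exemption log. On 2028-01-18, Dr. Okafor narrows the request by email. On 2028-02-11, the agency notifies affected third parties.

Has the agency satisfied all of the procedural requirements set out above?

(1) due by 2027-08-24 + 70 days = 2027-11-02; done 2027-11-04 — 2 days late.
That is the first point of non-compliance.

No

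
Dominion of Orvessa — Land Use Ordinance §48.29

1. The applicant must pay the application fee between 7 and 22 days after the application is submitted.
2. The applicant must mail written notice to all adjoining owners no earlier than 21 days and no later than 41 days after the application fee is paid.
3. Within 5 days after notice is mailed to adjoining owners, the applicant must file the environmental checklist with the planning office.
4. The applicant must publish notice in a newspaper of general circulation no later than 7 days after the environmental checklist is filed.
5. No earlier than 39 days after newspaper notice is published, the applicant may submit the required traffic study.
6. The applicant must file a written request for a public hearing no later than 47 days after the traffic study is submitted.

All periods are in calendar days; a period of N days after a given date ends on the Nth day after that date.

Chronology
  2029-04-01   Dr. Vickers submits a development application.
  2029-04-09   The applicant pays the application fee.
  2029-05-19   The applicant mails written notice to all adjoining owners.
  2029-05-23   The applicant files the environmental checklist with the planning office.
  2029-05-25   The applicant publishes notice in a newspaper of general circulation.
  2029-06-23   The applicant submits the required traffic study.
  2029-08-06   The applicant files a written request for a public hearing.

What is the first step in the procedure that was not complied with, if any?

Step 5

(1) the permitted window runs from 2029-04-01 + 7 = 2029-04-08 to 2029-04-01 + 22 = 2029-04-23; done 2029-04-09 — within the window.
(2) the permitted window runs from 2029-04-09 + 21 = 2029-04-30 to 2029-04-09 + 41 = 2029-05-20; done 2029-05-19, which is between those dates.
(3) due by 2029-05-19 + 5 days = 2029-05-24; done 2029-05-23 — timely.
(4) due by 2029-05-23 + 7 days = 2029-05-30; completed 2029-05-25, before the deadline.
(5) permitted from 2029-05-25 + 39 days = 2029-07-03 onward; 2029-06-23 is 10 days before the earliest permitted date.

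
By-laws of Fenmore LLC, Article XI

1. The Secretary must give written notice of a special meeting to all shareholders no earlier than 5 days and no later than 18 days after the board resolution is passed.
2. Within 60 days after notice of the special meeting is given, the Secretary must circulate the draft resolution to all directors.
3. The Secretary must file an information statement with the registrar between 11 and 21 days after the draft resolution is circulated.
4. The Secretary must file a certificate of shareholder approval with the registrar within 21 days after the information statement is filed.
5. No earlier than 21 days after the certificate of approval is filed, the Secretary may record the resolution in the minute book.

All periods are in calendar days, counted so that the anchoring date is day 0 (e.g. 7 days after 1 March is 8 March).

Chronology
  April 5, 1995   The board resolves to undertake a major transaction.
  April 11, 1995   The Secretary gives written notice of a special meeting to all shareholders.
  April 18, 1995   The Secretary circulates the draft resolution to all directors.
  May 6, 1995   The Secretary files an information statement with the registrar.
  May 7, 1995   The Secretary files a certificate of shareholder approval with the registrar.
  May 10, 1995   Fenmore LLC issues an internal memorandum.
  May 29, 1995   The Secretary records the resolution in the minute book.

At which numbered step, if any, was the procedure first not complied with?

Step 1: the window is 5–18 days after April 5, 1995 (when the board resolution is passed), so April 10, 1995 through April 23, 1995; done April 11, 1995, which is between those dates.
Step 2: 60 days after April 11, 1995 (when notice of the special meeting is given) is June 10, 1995; April 18, 1995 is within that limit.
Step 3: the window is 11–21 days after April 18, 1995 (when the draft resolution is circulated), so April 29, 1995 through May 9, 1995; May 6, 1995 falls inside that range.
Step 4: 21 days after May 6, 1995 (when the information statement is filed) is May 27, 1995; completed May 7, 1995, before the deadline.
Step 5: the earliest permitted date is 21 days after May 7, 1995 (when the certificate of approval is filed), i.e. May 28, 1995; done May 29, 1995, after the minimum wait.

None — every step was satisfied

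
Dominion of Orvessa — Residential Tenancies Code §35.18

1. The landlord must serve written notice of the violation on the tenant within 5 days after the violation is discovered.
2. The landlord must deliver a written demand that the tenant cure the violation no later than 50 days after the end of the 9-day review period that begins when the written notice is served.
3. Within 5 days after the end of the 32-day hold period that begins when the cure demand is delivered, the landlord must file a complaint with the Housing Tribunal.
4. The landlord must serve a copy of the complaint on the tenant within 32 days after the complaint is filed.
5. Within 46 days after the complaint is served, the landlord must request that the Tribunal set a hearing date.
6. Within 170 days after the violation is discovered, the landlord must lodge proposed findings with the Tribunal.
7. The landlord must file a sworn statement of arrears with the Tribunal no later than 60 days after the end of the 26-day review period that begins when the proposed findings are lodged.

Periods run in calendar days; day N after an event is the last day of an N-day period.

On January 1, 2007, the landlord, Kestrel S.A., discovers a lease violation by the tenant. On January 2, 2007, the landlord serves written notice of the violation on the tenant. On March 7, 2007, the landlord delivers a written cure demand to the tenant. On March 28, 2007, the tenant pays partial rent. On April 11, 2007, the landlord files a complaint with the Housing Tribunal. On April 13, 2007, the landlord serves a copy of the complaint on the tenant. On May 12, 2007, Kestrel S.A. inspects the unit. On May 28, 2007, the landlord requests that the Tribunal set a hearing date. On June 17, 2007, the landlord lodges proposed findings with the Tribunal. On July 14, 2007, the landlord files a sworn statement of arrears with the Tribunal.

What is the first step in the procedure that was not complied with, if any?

Step 1: 5 days after January 1, 2007 (when the violation is discovered) is January 6, 2007; completed January 2, 2007, before the deadline.
Step 2: 50 days after January 11, 2007 (end of the 9-day review period, which began when the written notice is served on January 2, 2007) is March 2, 2007; March 7, 2007 misses that deadline by 5 days.
No need to go further; step 2 was not satisfied.

Step 2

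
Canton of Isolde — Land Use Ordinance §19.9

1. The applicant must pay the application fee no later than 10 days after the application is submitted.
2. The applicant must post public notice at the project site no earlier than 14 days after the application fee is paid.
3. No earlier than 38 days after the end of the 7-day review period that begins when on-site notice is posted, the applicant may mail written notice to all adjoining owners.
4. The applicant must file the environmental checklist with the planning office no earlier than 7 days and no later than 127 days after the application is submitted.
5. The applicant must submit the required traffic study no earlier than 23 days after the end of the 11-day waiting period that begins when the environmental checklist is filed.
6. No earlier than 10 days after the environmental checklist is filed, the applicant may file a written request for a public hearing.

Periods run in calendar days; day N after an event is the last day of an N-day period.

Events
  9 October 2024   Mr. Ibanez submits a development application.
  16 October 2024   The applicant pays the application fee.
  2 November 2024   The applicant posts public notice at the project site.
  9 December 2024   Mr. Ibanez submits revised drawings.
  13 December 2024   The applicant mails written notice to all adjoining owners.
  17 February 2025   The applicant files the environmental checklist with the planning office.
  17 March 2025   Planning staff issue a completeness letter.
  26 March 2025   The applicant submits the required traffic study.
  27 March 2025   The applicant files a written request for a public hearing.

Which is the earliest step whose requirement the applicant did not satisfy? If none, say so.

Step 3

(1) due by 9 October 2024 + 10 days = 19 October 2024; completed 16 October 2024, before the deadline.
(2) permitted from 16 October 2024 + 14 days = 30 October 2024 onward; done 2 November 2024, after the minimum wait.
(3) permitted from 9 November 2024 + 38 days = 17 December 2024 onward; 13 December 2024 is 4 days before the earliest permitted date.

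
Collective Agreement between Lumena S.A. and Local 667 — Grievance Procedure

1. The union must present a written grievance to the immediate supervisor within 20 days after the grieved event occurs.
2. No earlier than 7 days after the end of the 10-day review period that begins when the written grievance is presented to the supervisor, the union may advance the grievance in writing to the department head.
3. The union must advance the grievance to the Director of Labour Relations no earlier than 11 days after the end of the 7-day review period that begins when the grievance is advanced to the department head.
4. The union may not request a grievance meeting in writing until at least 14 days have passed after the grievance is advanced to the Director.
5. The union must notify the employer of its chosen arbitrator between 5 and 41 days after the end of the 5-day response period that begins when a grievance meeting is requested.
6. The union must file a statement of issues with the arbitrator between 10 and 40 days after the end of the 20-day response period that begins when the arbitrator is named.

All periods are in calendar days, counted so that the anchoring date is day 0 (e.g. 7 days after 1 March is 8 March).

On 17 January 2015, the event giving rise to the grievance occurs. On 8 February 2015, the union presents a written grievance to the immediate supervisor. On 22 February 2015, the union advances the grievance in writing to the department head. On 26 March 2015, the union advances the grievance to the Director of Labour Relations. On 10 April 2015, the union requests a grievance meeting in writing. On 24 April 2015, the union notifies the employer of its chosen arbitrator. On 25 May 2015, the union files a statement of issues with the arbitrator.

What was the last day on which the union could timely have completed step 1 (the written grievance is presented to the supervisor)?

6 February 2015

Step 1 runs from 17 January 2015, when the grieved event occurs. 20 days after 17 January 2015 is 6 February 2015.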